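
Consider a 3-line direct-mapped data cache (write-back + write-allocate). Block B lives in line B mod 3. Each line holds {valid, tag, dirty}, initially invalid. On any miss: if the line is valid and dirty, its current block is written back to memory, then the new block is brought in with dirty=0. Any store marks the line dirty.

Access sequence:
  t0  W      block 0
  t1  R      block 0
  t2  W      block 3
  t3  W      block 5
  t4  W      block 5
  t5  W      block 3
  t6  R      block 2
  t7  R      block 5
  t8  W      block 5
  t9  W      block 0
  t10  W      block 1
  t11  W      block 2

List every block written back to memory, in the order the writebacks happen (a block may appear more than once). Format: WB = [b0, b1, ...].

WB = [0, 5, 3, 5]

  0 | W B0 → L0 miss [D]
  1 | R B0 → L0 hit [D]
  2 | W B3 → L0 miss wb→B0 [D]
  3 | W B5 → L2 miss [D]
  4 | W B5 → L2 hit [D]
  5 | W B3 → L0 hit [D]
  6 | R B2 → L2 miss wb→B5 [-]
  7 | R B5 → L2 miss [-]
  8 | W B5 → L2 hit [D]
  9 | W B0 → L0 miss wb→B3 [D]
  10 | W B1 → L1 miss [D]
  11 | W B2 → L2 miss wb→B5 [D]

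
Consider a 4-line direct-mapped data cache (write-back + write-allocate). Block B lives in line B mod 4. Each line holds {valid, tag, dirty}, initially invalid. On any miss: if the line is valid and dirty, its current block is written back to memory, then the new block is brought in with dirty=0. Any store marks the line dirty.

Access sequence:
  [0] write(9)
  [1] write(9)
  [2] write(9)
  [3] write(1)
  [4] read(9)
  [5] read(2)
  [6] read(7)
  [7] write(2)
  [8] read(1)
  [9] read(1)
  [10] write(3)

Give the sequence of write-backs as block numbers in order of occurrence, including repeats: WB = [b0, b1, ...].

WB = [9, 1]

0: W B9 -> L1 miss  d=D]
1: W B9 -> L1 hit  d=D]
2: W B9 -> L1 hit  d=D]
3: W B1 -> L1 miss wb->B9  d=D]
4: R B9 -> L1 miss wb->B1  d=-]
5: R B2 -> L2 miss  d=-]
6: R B7 -> L3 miss  d=-]
7: W B2 -> L2 hit  d=D]
8: R B1 -> L1 miss  d=-]
9: R B1 -> L1 hit  d=-]
10: W B3 -> L3 miss  d=D]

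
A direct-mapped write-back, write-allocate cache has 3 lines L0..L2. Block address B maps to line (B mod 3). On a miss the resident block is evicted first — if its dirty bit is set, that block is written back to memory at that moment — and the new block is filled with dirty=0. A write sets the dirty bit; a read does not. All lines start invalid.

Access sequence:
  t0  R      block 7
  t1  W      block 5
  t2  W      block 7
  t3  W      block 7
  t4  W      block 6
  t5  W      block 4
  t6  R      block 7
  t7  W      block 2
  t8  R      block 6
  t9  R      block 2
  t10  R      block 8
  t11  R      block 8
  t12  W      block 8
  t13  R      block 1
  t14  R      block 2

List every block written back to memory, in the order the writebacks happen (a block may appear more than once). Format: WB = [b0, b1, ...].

WB = [7, 4, 5, 2, 8]

0: R B7 -> L1 miss  d=-]
1: W B5 -> L2 miss  d=D]
2: W B7 -> L1 hit  d=D]
3: W B7 -> L1 hit  d=D]
4: W B6 -> L0 miss  d=D]
5: W B4 -> L1 miss wb->B7  d=D]
6: R B7 -> L1 miss wb->B4  d=-]
7: W B2 -> L2 miss wb->B5  d=D]
8: R B6 -> L0 hit  d=D]
9: R B2 -> L2 hit  d=D]
10: R B8 -> L2 miss wb->B2  d=-]
11: R B8 -> L2 hit  d=-]
12: W B8 -> L2 hit  d=D]
13: R B1 -> L1 miss  d=-]
14: R B2 -> L2 miss wb->B8  d=-]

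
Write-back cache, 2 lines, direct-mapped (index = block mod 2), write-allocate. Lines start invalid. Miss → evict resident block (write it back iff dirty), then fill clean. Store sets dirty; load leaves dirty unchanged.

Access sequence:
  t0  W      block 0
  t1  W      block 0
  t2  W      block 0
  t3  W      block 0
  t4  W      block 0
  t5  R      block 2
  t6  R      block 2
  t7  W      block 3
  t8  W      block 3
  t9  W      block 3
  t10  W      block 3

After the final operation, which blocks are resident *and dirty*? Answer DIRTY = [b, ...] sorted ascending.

DIRTY = [3]

0: W B0 → L0 miss [D]
1: W B0 → L0 hit [D]
2: W B0 → L0 hit [D]
3: W B0 → L0 hit [D]
4: W B0 → L0 hit [D]
5: R B2 → L0 miss wb→B0 [-]
6: R B2 → L0 hit [-]
7: W B3 → L1 miss [D]
8: W B3 → L1 hit [D]
9: W B3 → L1 hit [D]
10: W B3 → L1 hit [D]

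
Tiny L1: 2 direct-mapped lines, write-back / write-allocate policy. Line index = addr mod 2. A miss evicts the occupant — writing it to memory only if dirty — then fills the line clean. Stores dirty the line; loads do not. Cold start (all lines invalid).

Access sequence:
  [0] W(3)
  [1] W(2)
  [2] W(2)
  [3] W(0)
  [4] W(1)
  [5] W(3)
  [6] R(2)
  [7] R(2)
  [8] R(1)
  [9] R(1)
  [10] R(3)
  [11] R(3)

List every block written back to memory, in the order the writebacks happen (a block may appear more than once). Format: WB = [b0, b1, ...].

WB = [2, 3, 1, 0, 3]

  0 | W B3 → L1 miss [D]
  1 | W B2 → L0 miss [D]
  2 | W B2 → L0 hit [D]
  3 | W B0 → L0 miss wb→B2 [D]
  4 | W B1 → L1 miss wb→B3 [D]
  5 | W B3 → L1 miss wb→B1 [D]
  6 | R B2 → L0 miss wb→B0 [-]
  7 | R B2 → L0 hit [-]
  8 | R B1 → L1 miss wb→B3 [-]
  9 | R B1 → L1 hit [-]
  10 | R B3 → L1 miss [-]
  11 | R B3 → L1 hit [-]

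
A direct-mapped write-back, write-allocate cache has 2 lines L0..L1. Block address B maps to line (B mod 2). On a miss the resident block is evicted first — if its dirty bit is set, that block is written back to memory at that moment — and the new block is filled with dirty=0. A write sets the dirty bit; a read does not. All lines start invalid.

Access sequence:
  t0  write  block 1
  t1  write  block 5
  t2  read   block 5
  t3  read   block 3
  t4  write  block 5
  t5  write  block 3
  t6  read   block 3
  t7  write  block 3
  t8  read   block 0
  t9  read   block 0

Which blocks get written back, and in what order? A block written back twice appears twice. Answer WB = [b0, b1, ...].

WB = [1, 5, 5]

  0 | W B1 → L1 miss [D]
  1 | W B5 → L1 miss wb→B1 [D]
  2 | R B5 → L1 hit [D]
  3 | R B3 → L1 miss wb→B5 [-]
  4 | W B5 → L1 miss [D]
  5 | W B3 → L1 miss wb→B5 [D]
  6 | R B3 → L1 hit [D]
  7 | W B3 → L1 hit [D]
  8 | R B0 → L0 miss [-]
  9 | R B0 → L0 hit [-]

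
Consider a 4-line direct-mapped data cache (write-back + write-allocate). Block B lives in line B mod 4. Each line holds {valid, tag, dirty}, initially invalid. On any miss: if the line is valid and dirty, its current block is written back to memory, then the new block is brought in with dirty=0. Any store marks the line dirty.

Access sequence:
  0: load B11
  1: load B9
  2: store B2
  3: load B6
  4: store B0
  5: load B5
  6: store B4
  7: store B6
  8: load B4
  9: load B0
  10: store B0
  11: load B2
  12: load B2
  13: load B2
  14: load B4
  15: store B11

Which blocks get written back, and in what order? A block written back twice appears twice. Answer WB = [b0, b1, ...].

0: R B11 -> L3 miss  d=-]
1: R B9 -> L1 miss  d=-]
2: W B2 -> L2 miss  d=D]
3: R B6 -> L2 miss wb->B2  d=-]
4: W B0 -> L0 miss  d=D]
5: R B5 -> L1 miss  d=-]
6: W B4 -> L0 miss wb->B0  d=D]
7: W B6 -> L2 hit  d=D]
8: R B4 -> L0 hit  d=D]
9: R B0 -> L0 miss wb->B4  d=-]
10: W B0 -> L0 hit  d=D]
11: R B2 -> L2 miss wb->B6  d=-]
12: R B2 -> L2 hit  d=-]
13: R B2 -> L2 hit  d=-]
14: R B4 -> L0 miss wb->B0  d=-]
15: W B11 -> L3 hit  d=D]

WB = [2, 0, 4, 6, 0]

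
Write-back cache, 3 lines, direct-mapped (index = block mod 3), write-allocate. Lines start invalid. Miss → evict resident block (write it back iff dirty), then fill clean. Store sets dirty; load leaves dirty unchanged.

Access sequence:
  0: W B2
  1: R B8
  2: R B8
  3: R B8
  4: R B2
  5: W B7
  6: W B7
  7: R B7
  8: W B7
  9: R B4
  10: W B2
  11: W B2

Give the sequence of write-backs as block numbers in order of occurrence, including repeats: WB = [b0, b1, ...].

WB = [2, 7]

0: W B2 → L2 miss [D]
1: R B8 → L2 miss wb→B2 [-]
2: R B8 → L2 hit [-]
3: R B8 → L2 hit [-]
4: R B2 → L2 miss [-]
5: W B7 → L1 miss [D]
6: W B7 → L1 hit [D]
7: R B7 → L1 hit [D]
8: W B7 → L1 hit [D]
9: R B4 → L1 miss wb→B7 [-]
10: W B2 → L2 hit [D]
11: W B2 → L2 hit [D]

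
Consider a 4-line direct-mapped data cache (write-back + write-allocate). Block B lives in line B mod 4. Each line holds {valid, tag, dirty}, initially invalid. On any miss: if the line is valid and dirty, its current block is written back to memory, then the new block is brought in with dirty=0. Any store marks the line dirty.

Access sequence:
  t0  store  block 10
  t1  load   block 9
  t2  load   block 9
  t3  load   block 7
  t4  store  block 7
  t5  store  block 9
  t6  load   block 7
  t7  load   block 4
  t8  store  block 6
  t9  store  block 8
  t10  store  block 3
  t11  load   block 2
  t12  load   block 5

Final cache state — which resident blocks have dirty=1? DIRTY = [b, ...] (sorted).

DIRTY = [3, 8]

  0 | W B10 → L2 miss [D]
  1 | R B9 → L1 miss [-]
  2 | R B9 → L1 hit [-]
  3 | R B7 → L3 miss [-]
  4 | W B7 → L3 hit [D]
  5 | W B9 → L1 hit [D]
  6 | R B7 → L3 hit [D]
  7 | R B4 → L0 miss [-]
  8 | W B6 → L2 miss wb→B10 [D]
  9 | W B8 → L0 miss [D]
  10 | W B3 → L3 miss wb→B7 [D]
  11 | R B2 → L2 miss wb→B6 [-]
  12 | R B5 → L1 miss wb→B9 [-]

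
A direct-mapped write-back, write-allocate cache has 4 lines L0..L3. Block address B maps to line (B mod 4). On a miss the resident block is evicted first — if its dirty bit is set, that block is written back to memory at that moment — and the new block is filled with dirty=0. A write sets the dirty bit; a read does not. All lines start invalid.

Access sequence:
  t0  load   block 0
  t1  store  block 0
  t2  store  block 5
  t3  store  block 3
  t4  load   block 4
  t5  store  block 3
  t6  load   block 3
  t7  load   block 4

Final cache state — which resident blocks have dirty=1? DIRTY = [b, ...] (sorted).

0: R B0 -> L0 miss  d=-]
1: W B0 -> L0 hit  d=D]
2: W B5 -> L1 miss  d=D]
3: W B3 -> L3 miss  d=D]
4: R B4 -> L0 miss wb->B0  d=-]
5: W B3 -> L3 hit  d=D]
6: R B3 -> L3 hit  d=D]
7: R B4 -> L0 hit  d=-]

DIRTY = [3, 5]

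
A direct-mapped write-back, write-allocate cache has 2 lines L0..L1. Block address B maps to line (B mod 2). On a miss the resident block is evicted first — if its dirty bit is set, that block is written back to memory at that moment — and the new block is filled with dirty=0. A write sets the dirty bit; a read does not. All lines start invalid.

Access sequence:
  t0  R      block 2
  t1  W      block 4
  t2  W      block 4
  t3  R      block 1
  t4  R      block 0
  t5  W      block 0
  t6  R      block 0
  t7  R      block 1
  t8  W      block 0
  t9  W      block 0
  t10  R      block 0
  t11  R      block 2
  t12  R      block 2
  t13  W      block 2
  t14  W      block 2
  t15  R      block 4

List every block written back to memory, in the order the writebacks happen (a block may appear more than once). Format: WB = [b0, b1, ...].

0: R B2 -> L0 miss  d=-]
1: W B4 -> L0 miss  d=D]
2: W B4 -> L0 hit  d=D]
3: R B1 -> L1 miss  d=-]
4: R B0 -> L0 miss wb->B4  d=-]
5: W B0 -> L0 hit  d=D]
6: R B0 -> L0 hit  d=D]
7: R B1 -> L1 hit  d=-]
8: W B0 -> L0 hit  d=D]
9: W B0 -> L0 hit  d=D]
10: R B0 -> L0 hit  d=D]
11: R B2 -> L0 miss wb->B0  d=-]
12: R B2 -> L0 hit  d=-]
13: W B2 -> L0 hit  d=D]
14: W B2 -> L0 hit  d=D]
15: R B4 -> L0 miss wb->B2  d=-]

WB = [4, 0, 2]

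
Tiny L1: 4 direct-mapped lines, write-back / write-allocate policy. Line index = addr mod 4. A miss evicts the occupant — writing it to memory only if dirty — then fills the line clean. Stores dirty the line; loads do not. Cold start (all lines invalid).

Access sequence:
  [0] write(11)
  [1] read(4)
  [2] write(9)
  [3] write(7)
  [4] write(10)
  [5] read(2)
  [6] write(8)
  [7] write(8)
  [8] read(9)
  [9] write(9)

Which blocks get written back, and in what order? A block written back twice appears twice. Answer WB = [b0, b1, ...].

WB = [11, 10]

0: W B11 → L3 miss [D]
1: R B4 → L0 miss [-]
2: W B9 → L1 miss [D]
3: W B7 → L3 miss wb→B11 [D]
4: W B10 → L2 miss [D]
5: R B2 → L2 miss wb→B10 [-]
6: W B8 → L0 miss [D]
7: W B8 → L0 hit [D]
8: R B9 → L1 hit [D]
9: W B9 → L1 hit [D]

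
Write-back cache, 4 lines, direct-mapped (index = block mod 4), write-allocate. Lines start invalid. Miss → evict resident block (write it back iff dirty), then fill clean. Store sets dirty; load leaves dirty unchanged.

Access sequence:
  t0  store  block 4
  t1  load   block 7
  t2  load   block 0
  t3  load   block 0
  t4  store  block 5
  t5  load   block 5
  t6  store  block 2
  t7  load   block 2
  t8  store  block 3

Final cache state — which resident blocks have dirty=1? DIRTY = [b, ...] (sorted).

DIRTY = [2, 3, 5]

  0 | W B4 → L0 miss [D]
  1 | R B7 → L3 miss [-]
  2 | R B0 → L0 miss wb→B4 [-]
  3 | R B0 → L0 hit [-]
  4 | W B5 → L1 miss [D]
  5 | R B5 → L1 hit [D]
  6 | W B2 → L2 miss [D]
  7 | R B2 → L2 hit [D]
  8 | W B3 → L3 miss [D]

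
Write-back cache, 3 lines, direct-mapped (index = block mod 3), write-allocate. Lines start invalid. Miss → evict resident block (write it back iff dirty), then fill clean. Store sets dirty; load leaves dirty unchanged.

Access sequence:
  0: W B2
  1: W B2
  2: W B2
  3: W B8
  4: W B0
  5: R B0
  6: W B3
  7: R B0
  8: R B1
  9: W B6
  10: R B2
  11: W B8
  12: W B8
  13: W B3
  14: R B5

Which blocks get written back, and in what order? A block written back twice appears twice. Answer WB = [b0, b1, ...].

WB = [2, 0, 3, 8, 6, 8]

0: W B2 -> L2 miss  d=D]
1: W B2 -> L2 hit  d=D]
2: W B2 -> L2 hit  d=D]
3: W B8 -> L2 miss wb->B2  d=D]
4: W B0 -> L0 miss  d=D]
5: R B0 -> L0 hit  d=D]
6: W B3 -> L0 miss wb->B0  d=D]
7: R B0 -> L0 miss wb->B3  d=-]
8: R B1 -> L1 miss  d=-]
9: W B6 -> L0 miss  d=D]
10: R B2 -> L2 miss wb->B8  d=-]
11: W B8 -> L2 miss  d=D]
12: W B8 -> L2 hit  d=D]
13: W B3 -> L0 miss wb->B6  d=D]
14: R B5 -> L2 miss wb->B8  d=-]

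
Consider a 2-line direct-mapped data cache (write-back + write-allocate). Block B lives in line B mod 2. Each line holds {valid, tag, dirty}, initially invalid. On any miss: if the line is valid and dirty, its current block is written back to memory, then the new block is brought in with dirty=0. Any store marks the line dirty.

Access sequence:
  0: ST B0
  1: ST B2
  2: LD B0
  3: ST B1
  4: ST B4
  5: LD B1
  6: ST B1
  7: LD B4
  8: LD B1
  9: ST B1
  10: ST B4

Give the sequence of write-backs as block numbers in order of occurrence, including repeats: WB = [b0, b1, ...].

0: W B0 → L0 miss [D]
1: W B2 → L0 miss wb→B0 [D]
2: R B0 → L0 miss wb→B2 [-]
3: W B1 → L1 miss [D]
4: W B4 → L0 miss [D]
5: R B1 → L1 hit [D]
6: W B1 → L1 hit [D]
7: R B4 → L0 hit [D]
8: R B1 → L1 hit [D]
9: W B1 → L1 hit [D]
10: W B4 → L0 hit [D]

WB = [0, 2]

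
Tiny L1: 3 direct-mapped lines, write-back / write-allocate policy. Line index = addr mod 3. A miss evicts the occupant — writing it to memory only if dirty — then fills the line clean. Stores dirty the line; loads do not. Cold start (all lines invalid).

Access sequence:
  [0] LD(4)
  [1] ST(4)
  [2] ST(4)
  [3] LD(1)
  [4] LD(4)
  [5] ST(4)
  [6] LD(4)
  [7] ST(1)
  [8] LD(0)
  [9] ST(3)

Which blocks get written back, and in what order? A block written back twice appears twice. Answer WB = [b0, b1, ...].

  0 | R B4 → L1 miss [-]
  1 | W B4 → L1 hit [D]
  2 | W B4 → L1 hit [D]
  3 | R B1 → L1 miss wb→B4 [-]
  4 | R B4 → L1 miss [-]
  5 | W B4 → L1 hit [D]
  6 | R B4 → L1 hit [D]
  7 | W B1 → L1 miss wb→B4 [D]
  8 | R B0 → L0 miss [-]
  9 | W B3 → L0 miss [D]

WB = [4, 4]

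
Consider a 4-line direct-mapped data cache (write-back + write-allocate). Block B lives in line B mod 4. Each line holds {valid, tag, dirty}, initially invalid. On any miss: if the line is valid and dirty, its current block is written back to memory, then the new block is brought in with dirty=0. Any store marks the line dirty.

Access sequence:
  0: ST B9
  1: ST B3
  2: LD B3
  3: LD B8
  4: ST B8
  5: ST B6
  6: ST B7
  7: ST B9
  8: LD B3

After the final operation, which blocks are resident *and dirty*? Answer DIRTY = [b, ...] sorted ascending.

DIRTY = [6, 8, 9]

  0 | W B9 → L1 miss [D]
  1 | W B3 → L3 miss [D]
  2 | R B3 → L3 hit [D]
  3 | R B8 → L0 miss [-]
  4 | W B8 → L0 hit [D]
  5 | W B6 → L2 miss [D]
  6 | W B7 → L3 miss wb→B3 [D]
  7 | W B9 → L1 hit [D]
  8 | R B3 → L3 miss wb→B7 [-]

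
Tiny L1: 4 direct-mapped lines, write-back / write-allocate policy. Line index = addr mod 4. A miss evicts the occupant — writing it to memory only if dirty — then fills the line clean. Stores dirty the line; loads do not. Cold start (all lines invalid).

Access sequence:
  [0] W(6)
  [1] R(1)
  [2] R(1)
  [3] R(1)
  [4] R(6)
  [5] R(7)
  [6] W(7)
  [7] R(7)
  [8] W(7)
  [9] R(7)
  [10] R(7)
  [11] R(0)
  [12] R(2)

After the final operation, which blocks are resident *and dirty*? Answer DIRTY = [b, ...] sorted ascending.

DIRTY = [7]

0: W B6 -> L2 miss  d=D]
1: R B1 -> L1 miss  d=-]
2: R B1 -> L1 hit  d=-]
3: R B1 -> L1 hit  d=-]
4: R B6 -> L2 hit  d=D]
5: R B7 -> L3 miss  d=-]
6: W B7 -> L3 hit  d=D]
7: R B7 -> L3 hit  d=D]
8: W B7 -> L3 hit  d=D]
9: R B7 -> L3 hit  d=D]
10: R B7 -> L3 hit  d=D]
11: R B0 -> L0 miss  d=-]
12: R B2 -> L2 miss wb->B6  d=-]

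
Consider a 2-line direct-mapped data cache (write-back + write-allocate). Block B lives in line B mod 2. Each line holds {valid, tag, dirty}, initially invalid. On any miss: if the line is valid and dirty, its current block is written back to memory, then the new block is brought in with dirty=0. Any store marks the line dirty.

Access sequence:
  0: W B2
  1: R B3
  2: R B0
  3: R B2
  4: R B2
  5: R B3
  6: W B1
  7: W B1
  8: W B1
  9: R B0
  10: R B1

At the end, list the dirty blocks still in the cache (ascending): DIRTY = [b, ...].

  0 | W B2 → L0 miss [D]
  1 | R B3 → L1 miss [-]
  2 | R B0 → L0 miss wb→B2 [-]
  3 | R B2 → L0 miss [-]
  4 | R B2 → L0 hit [-]
  5 | R B3 → L1 hit [-]
  6 | W B1 → L1 miss [D]
  7 | W B1 → L1 hit [D]
  8 | W B1 → L1 hit [D]
  9 | R B0 → L0 miss [-]
  10 | R B1 → L1 hit [D]

DIRTY = [1]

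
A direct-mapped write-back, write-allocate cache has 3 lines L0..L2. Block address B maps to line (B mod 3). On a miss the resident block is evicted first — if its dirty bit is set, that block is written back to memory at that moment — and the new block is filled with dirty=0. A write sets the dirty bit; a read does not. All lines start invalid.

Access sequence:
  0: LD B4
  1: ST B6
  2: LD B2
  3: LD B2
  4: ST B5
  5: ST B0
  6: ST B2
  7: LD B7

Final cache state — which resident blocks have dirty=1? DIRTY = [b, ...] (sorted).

0: R B4 → L1 miss [-]
1: W B6 → L0 miss [D]
2: R B2 → L2 miss [-]
3: R B2 → L2 hit [-]
4: W B5 → L2 miss [D]
5: W B0 → L0 miss wb→B6 [D]
6: W B2 → L2 miss wb→B5 [D]
7: R B7 → L1 miss [-]

DIRTY = [0, 2]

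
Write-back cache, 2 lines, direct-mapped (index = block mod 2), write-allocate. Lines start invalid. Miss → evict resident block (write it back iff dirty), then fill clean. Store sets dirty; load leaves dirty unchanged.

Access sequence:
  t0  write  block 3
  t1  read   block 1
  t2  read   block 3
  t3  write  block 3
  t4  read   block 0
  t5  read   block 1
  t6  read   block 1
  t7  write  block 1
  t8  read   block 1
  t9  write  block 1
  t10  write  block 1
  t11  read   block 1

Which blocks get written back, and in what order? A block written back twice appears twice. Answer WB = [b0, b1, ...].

0: W B3 → L1 miss [D]
1: R B1 → L1 miss wb→B3 [-]
2: R B3 → L1 miss [-]
3: W B3 → L1 hit [D]
4: R B0 → L0 miss [-]
5: R B1 → L1 miss wb→B3 [-]
6: R B1 → L1 hit [-]
7: W B1 → L1 hit [D]
8: R B1 → L1 hit [D]
9: W B1 → L1 hit [D]
10: W B1 → L1 hit [D]
11: R B1 → L1 hit [D]

WB = [3, 3]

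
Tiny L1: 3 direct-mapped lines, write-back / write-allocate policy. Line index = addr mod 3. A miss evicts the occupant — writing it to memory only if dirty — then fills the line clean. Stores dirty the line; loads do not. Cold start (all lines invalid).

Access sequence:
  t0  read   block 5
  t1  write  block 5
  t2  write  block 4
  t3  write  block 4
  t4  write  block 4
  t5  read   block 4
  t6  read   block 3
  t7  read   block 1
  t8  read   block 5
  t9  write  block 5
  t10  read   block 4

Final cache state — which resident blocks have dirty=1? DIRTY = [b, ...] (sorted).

DIRTY = [5]

  0 | R B5 → L2 miss [-]
  1 | W B5 → L2 hit [D]
  2 | W B4 → L1 miss [D]
  3 | W B4 → L1 hit [D]
  4 | W B4 → L1 hit [D]
  5 | R B4 → L1 hit [D]
  6 | R B3 → L0 miss [-]
  7 | R B1 → L1 miss wb→B4 [-]
  8 | R B5 → L2 hit [D]
  9 | W B5 → L2 hit [D]
  10 | R B4 → L1 miss [-]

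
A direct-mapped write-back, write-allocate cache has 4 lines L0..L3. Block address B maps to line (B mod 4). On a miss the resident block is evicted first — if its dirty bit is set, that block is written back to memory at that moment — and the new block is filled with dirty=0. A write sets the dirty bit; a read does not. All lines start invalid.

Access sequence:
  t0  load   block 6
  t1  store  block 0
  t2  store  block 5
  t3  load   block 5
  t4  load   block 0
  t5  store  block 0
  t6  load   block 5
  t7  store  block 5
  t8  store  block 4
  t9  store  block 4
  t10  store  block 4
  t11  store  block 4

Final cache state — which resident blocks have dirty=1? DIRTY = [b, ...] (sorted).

DIRTY = [4, 5]

0: R B6 -> L2 miss  d=-]
1: W B0 -> L0 miss  d=D]
2: W B5 -> L1 miss  d=D]
3: R B5 -> L1 hit  d=D]
4: R B0 -> L0 hit  d=D]
5: W B0 -> L0 hit  d=D]
6: R B5 -> L1 hit  d=D]
7: W B5 -> L1 hit  d=D]
8: W B4 -> L0 miss wb->B0  d=D]
9: W B4 -> L0 hit  d=D]
10: W B4 -> L0 hit  d=D]
11: W B4 -> L0 hit  d=D]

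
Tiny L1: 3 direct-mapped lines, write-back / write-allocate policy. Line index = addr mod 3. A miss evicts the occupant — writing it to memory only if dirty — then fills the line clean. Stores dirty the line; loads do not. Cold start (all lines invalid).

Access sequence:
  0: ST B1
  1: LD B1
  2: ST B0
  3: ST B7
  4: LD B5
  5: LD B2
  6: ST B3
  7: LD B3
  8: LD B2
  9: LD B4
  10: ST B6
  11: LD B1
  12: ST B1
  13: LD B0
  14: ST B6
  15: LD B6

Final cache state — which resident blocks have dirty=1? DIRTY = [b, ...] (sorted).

DIRTY = [1, 6]

0: W B1 → L1 miss [D]
1: R B1 → L1 hit [D]
2: W B0 → L0 miss [D]
3: W B7 → L1 miss wb→B1 [D]
4: R B5 → L2 miss [-]
5: R B2 → L2 miss [-]
6: W B3 → L0 miss wb→B0 [D]
7: R B3 → L0 hit [D]
8: R B2 → L2 hit [-]
9: R B4 → L1 miss wb→B7 [-]
10: W B6 → L0 miss wb→B3 [D]
11: R B1 → L1 miss [-]
12: W B1 → L1 hit [D]
13: R B0 → L0 miss wb→B6 [-]
14: W B6 → L0 miss [D]
15: R B6 → L0 hit [D]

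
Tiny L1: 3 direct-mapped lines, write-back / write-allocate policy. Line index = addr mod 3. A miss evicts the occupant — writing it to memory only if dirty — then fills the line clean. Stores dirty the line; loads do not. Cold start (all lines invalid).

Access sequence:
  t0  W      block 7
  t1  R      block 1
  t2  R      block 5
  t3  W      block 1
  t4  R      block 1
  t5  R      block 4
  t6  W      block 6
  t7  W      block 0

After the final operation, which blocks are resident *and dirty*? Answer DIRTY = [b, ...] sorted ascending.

DIRTY = [0]

0: W B7 → L1 miss [D]
1: R B1 → L1 miss wb→B7 [-]
2: R B5 → L2 miss [-]
3: W B1 → L1 hit [D]
4: R B1 → L1 hit [D]
5: R B4 → L1 miss wb→B1 [-]
6: W B6 → L0 miss [D]
7: W B0 → L0 miss wb→B6 [D]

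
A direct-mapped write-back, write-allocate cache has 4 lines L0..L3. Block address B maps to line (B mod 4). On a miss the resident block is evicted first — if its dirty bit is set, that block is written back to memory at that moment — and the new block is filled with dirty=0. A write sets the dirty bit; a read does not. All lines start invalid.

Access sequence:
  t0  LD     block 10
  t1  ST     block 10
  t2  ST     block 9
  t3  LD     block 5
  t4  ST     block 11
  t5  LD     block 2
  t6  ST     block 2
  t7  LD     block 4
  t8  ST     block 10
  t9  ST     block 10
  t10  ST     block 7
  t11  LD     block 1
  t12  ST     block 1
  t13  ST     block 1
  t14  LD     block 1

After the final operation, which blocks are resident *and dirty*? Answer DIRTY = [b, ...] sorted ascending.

DIRTY = [1, 7, 10]

0: R B10 → L2 miss [-]
1: W B10 → L2 hit [D]
2: W B9 → L1 miss [D]
3: R B5 → L1 miss wb→B9 [-]
4: W B11 → L3 miss [D]
5: R B2 → L2 miss wb→B10 [-]
6: W B2 → L2 hit [D]
7: R B4 → L0 miss [-]
8: W B10 → L2 miss wb→B2 [D]
9: W B10 → L2 hit [D]
10: W B7 → L3 miss wb→B11 [D]
11: R B1 → L1 miss [-]
12: W B1 → L1 hit [D]
13: W B1 → L1 hit [D]
14: R B1 → L1 hit [D]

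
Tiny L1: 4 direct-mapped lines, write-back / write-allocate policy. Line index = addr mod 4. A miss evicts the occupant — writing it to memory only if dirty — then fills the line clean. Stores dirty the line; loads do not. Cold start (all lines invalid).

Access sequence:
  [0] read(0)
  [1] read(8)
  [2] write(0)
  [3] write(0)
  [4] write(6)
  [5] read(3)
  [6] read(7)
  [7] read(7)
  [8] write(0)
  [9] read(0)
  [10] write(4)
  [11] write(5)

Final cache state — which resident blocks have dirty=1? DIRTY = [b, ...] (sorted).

0: R B0 → L0 miss [-]
1: R B8 → L0 miss [-]
2: W B0 → L0 miss [D]
3: W B0 → L0 hit [D]
4: W B6 → L2 miss [D]
5: R B3 → L3 miss [-]
6: R B7 → L3 miss [-]
7: R B7 → L3 hit [-]
8: W B0 → L0 hit [D]
9: R B0 → L0 hit [D]
10: W B4 → L0 miss wb→B0 [D]
11: W B5 → L1 miss [D]

DIRTY = [4, 5, 6]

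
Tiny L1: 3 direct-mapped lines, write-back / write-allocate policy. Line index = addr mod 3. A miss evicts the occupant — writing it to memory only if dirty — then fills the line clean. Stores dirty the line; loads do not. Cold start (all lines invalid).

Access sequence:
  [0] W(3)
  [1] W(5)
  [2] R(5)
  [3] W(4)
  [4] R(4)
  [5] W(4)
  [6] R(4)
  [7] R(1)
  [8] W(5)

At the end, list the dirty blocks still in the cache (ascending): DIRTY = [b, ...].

DIRTY = [3, 5]

0: W B3 → L0 miss [D]
1: W B5 → L2 miss [D]
2: R B5 → L2 hit [D]
3: W B4 → L1 miss [D]
4: R B4 → L1 hit [D]
5: W B4 → L1 hit [D]
6: R B4 → L1 hit [D]
7: R B1 → L1 miss wb→B4 [-]
8: W B5 → L2 hit [D]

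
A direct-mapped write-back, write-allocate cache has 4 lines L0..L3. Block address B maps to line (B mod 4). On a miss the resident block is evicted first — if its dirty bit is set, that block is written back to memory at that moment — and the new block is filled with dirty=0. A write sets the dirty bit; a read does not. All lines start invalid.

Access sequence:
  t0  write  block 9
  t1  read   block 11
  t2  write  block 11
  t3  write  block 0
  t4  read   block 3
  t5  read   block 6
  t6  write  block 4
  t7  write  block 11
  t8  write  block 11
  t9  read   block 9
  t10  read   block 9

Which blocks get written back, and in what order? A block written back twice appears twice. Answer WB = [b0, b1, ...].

  0 | W B9 → L1 miss [D]
  1 | R B11 → L3 miss [-]
  2 | W B11 → L3 hit [D]
  3 | W B0 → L0 miss [D]
  4 | R B3 → L3 miss wb→B11 [-]
  5 | R B6 → L2 miss [-]
  6 | W B4 → L0 miss wb→B0 [D]
  7 | W B11 → L3 miss [D]
  8 | W B11 → L3 hit [D]
  9 | R B9 → L1 hit [D]
  10 | R B9 → L1 hit [D]

WB = [11, 0]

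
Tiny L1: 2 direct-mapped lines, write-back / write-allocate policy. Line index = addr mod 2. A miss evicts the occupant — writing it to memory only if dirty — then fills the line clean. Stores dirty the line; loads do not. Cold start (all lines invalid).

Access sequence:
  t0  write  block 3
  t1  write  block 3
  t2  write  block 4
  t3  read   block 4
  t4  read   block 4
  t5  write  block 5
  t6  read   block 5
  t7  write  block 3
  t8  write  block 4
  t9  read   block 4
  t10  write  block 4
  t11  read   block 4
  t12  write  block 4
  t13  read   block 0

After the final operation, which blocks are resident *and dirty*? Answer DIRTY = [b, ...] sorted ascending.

  0 | W B3 → L1 miss [D]
  1 | W B3 → L1 hit [D]
  2 | W B4 → L0 miss [D]
  3 | R B4 → L0 hit [D]
  4 | R B4 → L0 hit [D]
  5 | W B5 → L1 miss wb→B3 [D]
  6 | R B5 → L1 hit [D]
  7 | W B3 → L1 miss wb→B5 [D]
  8 | W B4 → L0 hit [D]
  9 | R B4 → L0 hit [D]
  10 | W B4 → L0 hit [D]
  11 | R B4 → L0 hit [D]
  12 | W B4 → L0 hit [D]
  13 | R B0 → L0 miss wb→B4 [-]

DIRTY = [3]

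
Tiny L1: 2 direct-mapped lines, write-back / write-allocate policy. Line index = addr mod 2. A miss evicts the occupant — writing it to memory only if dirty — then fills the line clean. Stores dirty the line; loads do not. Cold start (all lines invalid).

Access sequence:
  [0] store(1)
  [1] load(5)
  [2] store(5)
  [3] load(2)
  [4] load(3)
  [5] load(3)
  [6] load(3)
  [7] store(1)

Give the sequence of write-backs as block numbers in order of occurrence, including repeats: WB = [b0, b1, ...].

WB = [1, 5]

0: W B1 -> L1 miss  d=D]
1: R B5 -> L1 miss wb->B1  d=-]
2: W B5 -> L1 hit  d=D]
3: R B2 -> L0 miss  d=-]
4: R B3 -> L1 miss wb->B5  d=-]
5: R B3 -> L1 hit  d=-]
6: R B3 -> L1 hit  d=-]
7: W B1 -> L1 miss  d=D]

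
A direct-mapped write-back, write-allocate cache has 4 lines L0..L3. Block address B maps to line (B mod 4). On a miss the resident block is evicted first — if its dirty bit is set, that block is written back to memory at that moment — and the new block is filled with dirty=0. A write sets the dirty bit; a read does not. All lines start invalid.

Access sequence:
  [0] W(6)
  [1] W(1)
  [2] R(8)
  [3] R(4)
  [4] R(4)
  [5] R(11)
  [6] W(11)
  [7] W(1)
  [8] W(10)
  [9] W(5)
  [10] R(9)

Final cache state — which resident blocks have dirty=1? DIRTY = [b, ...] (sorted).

DIRTY = [10, 11]

0: W B6 -> L2 miss  d=D]
1: W B1 -> L1 miss  d=D]
2: R B8 -> L0 miss  d=-]
3: R B4 -> L0 miss  d=-]
4: R B4 -> L0 hit  d=-]
5: R B11 -> L3 miss  d=-]
6: W B11 -> L3 hit  d=D]
7: W B1 -> L1 hit  d=D]
8: W B10 -> L2 miss wb->B6  d=D]
9: W B5 -> L1 miss wb->B1  d=D]
10: R B9 -> L1 miss wb->B5  d=-]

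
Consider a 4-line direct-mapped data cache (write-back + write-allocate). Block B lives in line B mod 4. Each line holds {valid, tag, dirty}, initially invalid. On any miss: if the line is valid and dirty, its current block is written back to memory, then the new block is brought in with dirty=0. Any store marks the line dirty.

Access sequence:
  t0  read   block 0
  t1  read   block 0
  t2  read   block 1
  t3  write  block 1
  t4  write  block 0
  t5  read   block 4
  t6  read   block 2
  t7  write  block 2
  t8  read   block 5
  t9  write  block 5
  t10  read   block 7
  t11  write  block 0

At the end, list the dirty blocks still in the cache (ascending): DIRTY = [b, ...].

0: R B0 → L0 miss [-]
1: R B0 → L0 hit [-]
2: R B1 → L1 miss [-]
3: W B1 → L1 hit [D]
4: W B0 → L0 hit [D]
5: R B4 → L0 miss wb→B0 [-]
6: R B2 → L2 miss [-]
7: W B2 → L2 hit [D]
8: R B5 → L1 miss wb→B1 [-]
9: W B5 → L1 hit [D]
10: R B7 → L3 miss [-]
11: W B0 → L0 miss [D]

DIRTY = [0, 2, 5]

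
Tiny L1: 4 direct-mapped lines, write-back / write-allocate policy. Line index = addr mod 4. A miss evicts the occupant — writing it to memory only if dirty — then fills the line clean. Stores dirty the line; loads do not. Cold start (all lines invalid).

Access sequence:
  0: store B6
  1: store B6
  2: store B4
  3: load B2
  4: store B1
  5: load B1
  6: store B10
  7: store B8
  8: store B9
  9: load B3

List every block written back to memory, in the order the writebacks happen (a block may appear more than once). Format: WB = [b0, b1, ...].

  0 | W B6 → L2 miss [D]
  1 | W B6 → L2 hit [D]
  2 | W B4 → L0 miss [D]
  3 | R B2 → L2 miss wb→B6 [-]
  4 | W B1 → L1 miss [D]
  5 | R B1 → L1 hit [D]
  6 | W B10 → L2 miss [D]
  7 | W B8 → L0 miss wb→B4 [D]
  8 | W B9 → L1 miss wb→B1 [D]
  9 | R B3 → L3 miss [-]

WB = [6, 4, 1]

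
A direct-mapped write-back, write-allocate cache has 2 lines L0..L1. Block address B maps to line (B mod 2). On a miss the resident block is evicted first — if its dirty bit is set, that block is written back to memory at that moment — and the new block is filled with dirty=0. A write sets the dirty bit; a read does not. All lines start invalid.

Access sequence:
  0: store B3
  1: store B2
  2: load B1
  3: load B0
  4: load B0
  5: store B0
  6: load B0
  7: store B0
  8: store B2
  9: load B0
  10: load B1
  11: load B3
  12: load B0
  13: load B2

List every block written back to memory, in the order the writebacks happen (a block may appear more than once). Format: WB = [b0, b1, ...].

WB = [3, 2, 0, 2]

  0 | W B3 → L1 miss [D]
  1 | W B2 → L0 miss [D]
  2 | R B1 → L1 miss wb→B3 [-]
  3 | R B0 → L0 miss wb→B2 [-]
  4 | R B0 → L0 hit [-]
  5 | W B0 → L0 hit [D]
  6 | R B0 → L0 hit [D]
  7 | W B0 → L0 hit [D]
  8 | W B2 → L0 miss wb→B0 [D]
  9 | R B0 → L0 miss wb→B2 [-]
  10 | R B1 → L1 hit [-]
  11 | R B3 → L1 miss [-]
  12 | R B0 → L0 hit [-]
  13 | R B2 → L0 miss [-]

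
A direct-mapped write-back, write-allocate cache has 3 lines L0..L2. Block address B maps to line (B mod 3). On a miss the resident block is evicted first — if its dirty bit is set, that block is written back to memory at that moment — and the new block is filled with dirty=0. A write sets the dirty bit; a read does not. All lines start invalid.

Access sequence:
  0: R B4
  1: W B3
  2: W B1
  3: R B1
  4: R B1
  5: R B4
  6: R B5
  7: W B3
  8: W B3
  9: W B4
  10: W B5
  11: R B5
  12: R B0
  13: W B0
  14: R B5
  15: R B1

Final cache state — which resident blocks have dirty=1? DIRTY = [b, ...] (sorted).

DIRTY = [0, 5]

  0 | R B4 → L1 miss [-]
  1 | W B3 → L0 miss [D]
  2 | W B1 → L1 miss [D]
  3 | R B1 → L1 hit [D]
  4 | R B1 → L1 hit [D]
  5 | R B4 → L1 miss wb→B1 [-]
  6 | R B5 → L2 miss [-]
  7 | W B3 → L0 hit [D]
  8 | W B3 → L0 hit [D]
  9 | W B4 → L1 hit [D]
  10 | W B5 → L2 hit [D]
  11 | R B5 → L2 hit [D]
  12 | R B0 → L0 miss wb→B3 [-]
  13 | W B0 → L0 hit [D]
  14 | R B5 → L2 hit [D]
  15 | R B1 → L1 miss wb→B4 [-]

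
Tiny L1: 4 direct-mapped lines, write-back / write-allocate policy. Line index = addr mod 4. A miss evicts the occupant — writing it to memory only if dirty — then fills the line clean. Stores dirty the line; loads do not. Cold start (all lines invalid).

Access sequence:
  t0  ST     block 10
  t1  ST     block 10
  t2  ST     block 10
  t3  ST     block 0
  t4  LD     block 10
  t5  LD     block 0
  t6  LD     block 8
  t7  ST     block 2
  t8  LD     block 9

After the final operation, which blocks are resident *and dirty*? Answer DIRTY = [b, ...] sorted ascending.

DIRTY = [2]

  0 | W B10 → L2 miss [D]
  1 | W B10 → L2 hit [D]
  2 | W B10 → L2 hit [D]
  3 | W B0 → L0 miss [D]
  4 | R B10 → L2 hit [D]
  5 | R B0 → L0 hit [D]
  6 | R B8 → L0 miss wb→B0 [-]
  7 | W B2 → L2 miss wb→B10 [D]
  8 | R B9 → L1 miss [-]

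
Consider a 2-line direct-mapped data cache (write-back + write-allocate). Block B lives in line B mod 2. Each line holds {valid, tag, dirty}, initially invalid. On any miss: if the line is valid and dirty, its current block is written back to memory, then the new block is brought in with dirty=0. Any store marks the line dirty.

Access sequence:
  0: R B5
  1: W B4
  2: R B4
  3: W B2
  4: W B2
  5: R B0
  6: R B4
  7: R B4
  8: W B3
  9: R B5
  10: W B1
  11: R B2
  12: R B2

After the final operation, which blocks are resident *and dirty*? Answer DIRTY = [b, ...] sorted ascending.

DIRTY = [1]

0: R B5 -> L1 miss  d=-]
1: W B4 -> L0 miss  d=D]
2: R B4 -> L0 hit  d=D]
3: W B2 -> L0 miss wb->B4  d=D]
4: W B2 -> L0 hit  d=D]
5: R B0 -> L0 miss wb->B2  d=-]
6: R B4 -> L0 miss  d=-]
7: R B4 -> L0 hit  d=-]
8: W B3 -> L1 miss  d=D]
9: R B5 -> L1 miss wb->B3  d=-]
10: W B1 -> L1 miss  d=D]
11: R B2 -> L0 miss  d=-]
12: R B2 -> L0 hit  d=-]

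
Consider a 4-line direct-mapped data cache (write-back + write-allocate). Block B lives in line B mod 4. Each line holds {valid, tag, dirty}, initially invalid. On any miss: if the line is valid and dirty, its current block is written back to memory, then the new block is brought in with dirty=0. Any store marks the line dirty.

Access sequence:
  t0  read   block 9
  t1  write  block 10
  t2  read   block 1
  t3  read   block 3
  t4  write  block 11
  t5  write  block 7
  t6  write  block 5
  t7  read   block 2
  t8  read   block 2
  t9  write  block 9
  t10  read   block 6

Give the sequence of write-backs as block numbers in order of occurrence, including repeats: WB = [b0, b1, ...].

0: R B9 -> L1 miss  d=-]
1: W B10 -> L2 miss  d=D]
2: R B1 -> L1 miss  d=-]
3: R B3 -> L3 miss  d=-]
4: W B11 -> L3 miss  d=D]
5: W B7 -> L3 miss wb->B11  d=D]
6: W B5 -> L1 miss  d=D]
7: R B2 -> L2 miss wb->B10  d=-]
8: R B2 -> L2 hit  d=-]
9: W B9 -> L1 miss wb->B5  d=D]
10: R B6 -> L2 miss  d=-]

WB = [11, 10, 5]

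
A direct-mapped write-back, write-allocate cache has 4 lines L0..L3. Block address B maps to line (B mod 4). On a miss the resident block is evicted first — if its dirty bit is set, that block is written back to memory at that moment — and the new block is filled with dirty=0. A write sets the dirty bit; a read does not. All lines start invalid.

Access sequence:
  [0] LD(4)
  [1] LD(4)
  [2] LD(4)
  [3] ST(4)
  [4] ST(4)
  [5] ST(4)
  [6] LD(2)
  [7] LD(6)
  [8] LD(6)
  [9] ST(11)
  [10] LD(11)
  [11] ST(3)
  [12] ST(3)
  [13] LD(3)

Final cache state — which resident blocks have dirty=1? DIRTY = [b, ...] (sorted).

0: R B4 -> L0 miss  d=-]
1: R B4 -> L0 hit  d=-]
2: R B4 -> L0 hit  d=-]
3: W B4 -> L0 hit  d=D]
4: W B4 -> L0 hit  d=D]
5: W B4 -> L0 hit  d=D]
6: R B2 -> L2 miss  d=-]
7: R B6 -> L2 miss  d=-]
8: R B6 -> L2 hit  d=-]
9: W B11 -> L3 miss  d=D]
10: R B11 -> L3 hit  d=D]
11: W B3 -> L3 miss wb->B11  d=D]
12: W B3 -> L3 hit  d=D]
13: R B3 -> L3 hit  d=D]

DIRTY = [3, 4]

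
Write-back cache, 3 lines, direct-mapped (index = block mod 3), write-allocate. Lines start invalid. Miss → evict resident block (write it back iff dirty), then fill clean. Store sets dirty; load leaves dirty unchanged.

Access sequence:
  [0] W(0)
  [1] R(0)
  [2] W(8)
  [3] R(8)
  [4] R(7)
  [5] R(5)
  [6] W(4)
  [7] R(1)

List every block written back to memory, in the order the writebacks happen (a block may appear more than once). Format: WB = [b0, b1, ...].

WB = [8, 4]

0: W B0 -> L0 miss  d=D]
1: R B0 -> L0 hit  d=D]
2: W B8 -> L2 miss  d=D]
3: R B8 -> L2 hit  d=D]
4: R B7 -> L1 miss  d=-]
5: R B5 -> L2 miss wb->B8  d=-]
6: W B4 -> L1 miss  d=D]
7: R B1 -> L1 miss wb->B4  d=-]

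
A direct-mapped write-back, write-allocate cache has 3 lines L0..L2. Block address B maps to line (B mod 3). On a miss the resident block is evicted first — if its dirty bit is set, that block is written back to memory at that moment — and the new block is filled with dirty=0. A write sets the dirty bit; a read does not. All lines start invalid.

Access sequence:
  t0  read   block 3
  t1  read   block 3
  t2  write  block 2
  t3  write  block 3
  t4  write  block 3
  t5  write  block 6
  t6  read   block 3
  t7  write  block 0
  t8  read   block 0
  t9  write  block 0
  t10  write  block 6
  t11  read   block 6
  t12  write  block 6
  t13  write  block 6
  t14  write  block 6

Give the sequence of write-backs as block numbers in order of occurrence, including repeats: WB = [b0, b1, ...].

WB = [3, 6, 0]

0: R B3 → L0 miss [-]
1: R B3 → L0 hit [-]
2: W B2 → L2 miss [D]
3: W B3 → L0 hit [D]
4: W B3 → L0 hit [D]
5: W B6 → L0 miss wb→B3 [D]
6: R B3 → L0 miss wb→B6 [-]
7: W B0 → L0 miss [D]
8: R B0 → L0 hit [D]
9: W B0 → L0 hit [D]
10: W B6 → L0 miss wb→B0 [D]
11: R B6 → L0 hit [D]
12: W B6 → L0 hit [D]
13: W B6 → L0 hit [D]
14: W B6 → L0 hit [D]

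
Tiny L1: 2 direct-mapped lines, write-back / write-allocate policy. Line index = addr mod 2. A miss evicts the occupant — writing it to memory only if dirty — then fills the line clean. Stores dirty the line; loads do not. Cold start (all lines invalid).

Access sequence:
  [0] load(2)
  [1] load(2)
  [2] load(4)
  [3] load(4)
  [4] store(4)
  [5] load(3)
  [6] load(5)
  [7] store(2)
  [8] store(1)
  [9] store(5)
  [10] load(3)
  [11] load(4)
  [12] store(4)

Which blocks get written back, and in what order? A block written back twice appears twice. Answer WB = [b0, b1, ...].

0: R B2 -> L0 miss  d=-]
1: R B2 -> L0 hit  d=-]
2: R B4 -> L0 miss  d=-]
3: R B4 -> L0 hit  d=-]
4: W B4 -> L0 hit  d=D]
5: R B3 -> L1 miss  d=-]
6: R B5 -> L1 miss  d=-]
7: W B2 -> L0 miss wb->B4  d=D]
8: W B1 -> L1 miss  d=D]
9: W B5 -> L1 miss wb->B1  d=D]
10: R B3 -> L1 miss wb->B5  d=-]
11: R B4 -> L0 miss wb->B2  d=-]
12: W B4 -> L0 hit  d=D]

WB = [4, 1, 5, 2]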